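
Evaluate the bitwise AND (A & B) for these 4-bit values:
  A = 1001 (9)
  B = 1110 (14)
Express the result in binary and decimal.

Apply & to each column (1 only where both bits are 1):
  1001
& 1110
------
  1000

Answer: 1000 (8)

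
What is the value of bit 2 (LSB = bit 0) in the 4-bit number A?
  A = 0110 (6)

Bit 2 is the 3rd from the right.
  0110
   ^
That bit is 1.

Answer: 1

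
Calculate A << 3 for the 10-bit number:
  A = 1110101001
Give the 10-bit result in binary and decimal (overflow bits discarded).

Shift left by 3: drop the top 3 bit(s), append 3 zero(s) on the right.
  1110101001  ->  discard [111], keep [0101001], append 000
= 0101001000

Answer: 0101001000 (328)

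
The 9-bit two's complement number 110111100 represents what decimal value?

MSB is 1, so the value is negative. Find the magnitude:
1. Invert bits:  001000011
2. Add 1:        001000100  = 68
3. Apply sign:   -68

Answer: -68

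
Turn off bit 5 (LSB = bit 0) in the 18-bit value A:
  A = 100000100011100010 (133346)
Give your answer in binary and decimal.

Mask = ~(1 << 5) = 111111111111011111
Bit 5 of A is 1, so AND-ing with the mask clears it to 0.
  100000100011100010
& 111111111111011111
--------------------
  100000100011000010

Answer: 100000100011000010 (133314)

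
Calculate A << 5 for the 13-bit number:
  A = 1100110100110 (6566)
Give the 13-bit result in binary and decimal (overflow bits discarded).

Shift left by 5: drop the top 5 bit(s), append 5 zero(s) on the right.
  1100110100110  ->  discard [11001], keep [10100110], append 00000
= 1010011000000

Answer: 1010011000000 (5312)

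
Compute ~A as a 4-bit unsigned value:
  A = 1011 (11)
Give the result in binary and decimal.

Flip each bit (0->1, 1->0):
  1011
  0100

Answer: 0100 (4)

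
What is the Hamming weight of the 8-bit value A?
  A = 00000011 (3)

00000011
1-bits at positions (from bit 0 = LSB): 0, 1
Count = 2

Answer: 2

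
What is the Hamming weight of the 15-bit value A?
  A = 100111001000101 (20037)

100111001000101
1-bits at positions (from bit 0 = LSB): 0, 2, 6, 9, 10, 11, 14
Count = 7

Answer: 7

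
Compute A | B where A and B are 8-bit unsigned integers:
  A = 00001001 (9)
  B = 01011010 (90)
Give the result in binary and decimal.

Apply | to each column (1 where either bit is 1):
  00001001
| 01011010
----------
  01011011

Answer: 01011011 (91)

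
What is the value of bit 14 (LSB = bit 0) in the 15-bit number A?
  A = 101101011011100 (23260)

Bit 14 is the 15th from the right.
  101101011011100
  ^
That bit is 1.

Answer: 1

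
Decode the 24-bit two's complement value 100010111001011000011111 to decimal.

MSB is 1, so the value is negative. Find the magnitude:
1. Invert bits:  011101000110100111100000
2. Add 1:        011101000110100111100001  = 7629281
3. Apply sign:   -7629281

Answer: -7629281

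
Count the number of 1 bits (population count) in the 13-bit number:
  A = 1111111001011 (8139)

1111111001011
1-bits at positions (from bit 0 = LSB): 0, 1, 3, 6, 7, 8, 9, 10, 11, 12
Count = 10

Answer: 10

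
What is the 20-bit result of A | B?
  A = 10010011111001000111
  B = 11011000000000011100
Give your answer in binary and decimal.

Apply | to each column (1 where either bit is 1):
  10010011111001000111
| 11011000000000011100
----------------------
  11011011111001011111

Answer: 11011011111001011111 (900703)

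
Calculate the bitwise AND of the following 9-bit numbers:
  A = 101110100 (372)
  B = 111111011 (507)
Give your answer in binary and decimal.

Apply & to each column (1 only where both bits are 1):
  101110100
& 111111011
-----------
  101110000

Answer: 101110000 (368)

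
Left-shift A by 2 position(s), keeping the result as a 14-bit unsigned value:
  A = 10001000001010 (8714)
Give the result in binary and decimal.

Shift left by 2: drop the top 2 bit(s), append 2 zero(s) on the right.
  10001000001010  ->  discard [10], keep [001000001010], append 00
= 00100000101000

Answer: 00100000101000 (2088)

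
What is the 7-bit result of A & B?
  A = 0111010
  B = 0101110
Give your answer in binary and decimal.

Apply & to each column (1 only where both bits are 1):
  0111010
& 0101110
---------
  0101010

Answer: 0101010 (42)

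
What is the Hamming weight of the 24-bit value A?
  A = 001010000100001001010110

001010000100001001010110
1-bits at positions (from bit 0 = LSB): 1, 2, 4, 6, 9, 14, 19, 21
Count = 8

Answer: 8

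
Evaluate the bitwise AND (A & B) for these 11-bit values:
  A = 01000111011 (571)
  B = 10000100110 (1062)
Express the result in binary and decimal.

Apply & to each column (1 only where both bits are 1):
  01000111011
& 10000100110
-------------
  00000100010

Answer: 00000100010 (34)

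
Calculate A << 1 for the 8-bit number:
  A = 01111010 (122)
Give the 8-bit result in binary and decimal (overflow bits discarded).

Shift left by 1: drop the top 1 bit(s), append 1 zero(s) on the right.
  01111010  ->  discard [0], keep [1111010], append 0
= 11110100

Answer: 11110100 (244)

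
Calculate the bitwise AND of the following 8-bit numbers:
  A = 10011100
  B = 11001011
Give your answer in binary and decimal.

Apply & to each column (1 only where both bits are 1):
  10011100
& 11001011
----------
  10001000

Answer: 10001000 (136)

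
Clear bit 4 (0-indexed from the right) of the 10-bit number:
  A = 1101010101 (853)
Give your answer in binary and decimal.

Mask = ~(1 << 4) = 1111101111
Bit 4 of A is 1, so AND-ing with the mask clears it to 0.
  1101010101
& 1111101111
------------
  1101000101

Answer: 1101000101 (837)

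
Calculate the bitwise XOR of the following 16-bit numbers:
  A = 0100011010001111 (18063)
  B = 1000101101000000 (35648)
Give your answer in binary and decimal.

Apply ^ to each column (1 where bits differ):
  0100011010001111
^ 1000101101000000
------------------
  1100110111001111

Answer: 1100110111001111 (52687)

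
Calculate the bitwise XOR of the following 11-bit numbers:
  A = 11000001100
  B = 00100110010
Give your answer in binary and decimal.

Apply ^ to each column (1 where bits differ):
  11000001100
^ 00100110010
-------------
  11100111110

Answer: 11100111110 (1854)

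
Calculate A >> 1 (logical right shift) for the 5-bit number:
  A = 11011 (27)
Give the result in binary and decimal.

Logical shift right by 1: drop the bottom 1 bit(s), prepend 1 zero(s) on the left.
  11011  ->  keep [1101], discard [1], prepend 0
= 01101

Answer: 01101 (13)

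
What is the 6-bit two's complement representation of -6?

1. Binary of +6:  000110
2. Invert bits:     111001
3. Add 1:           111010

Answer: 111010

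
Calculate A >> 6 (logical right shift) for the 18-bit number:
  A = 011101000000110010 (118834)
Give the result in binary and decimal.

Logical shift right by 6: drop the bottom 6 bit(s), prepend 6 zero(s) on the left.
  011101000000110010  ->  keep [011101000000], discard [110010], prepend 000000
= 000000011101000000

Answer: 000000011101000000 (1856)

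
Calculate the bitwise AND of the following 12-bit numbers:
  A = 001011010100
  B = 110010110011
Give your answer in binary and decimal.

Apply & to each column (1 only where both bits are 1):
  001011010100
& 110010110011
--------------
  000010010000

Answer: 000010010000 (144)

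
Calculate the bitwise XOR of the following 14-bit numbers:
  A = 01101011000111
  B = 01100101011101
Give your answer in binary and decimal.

Apply ^ to each column (1 where bits differ):
  01101011000111
^ 01100101011101
----------------
  00001110011010

Answer: 00001110011010 (922)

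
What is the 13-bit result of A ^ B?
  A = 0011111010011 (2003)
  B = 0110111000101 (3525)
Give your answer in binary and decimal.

Apply ^ to each column (1 where bits differ):
  0011111010011
^ 0110111000101
---------------
  0101000010110

Answer: 0101000010110 (2582)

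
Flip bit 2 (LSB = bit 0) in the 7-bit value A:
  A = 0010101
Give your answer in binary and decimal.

Mask = 1 << 2 = 0000100
Bit 2 of A is 1; XOR with the mask flips it to 0.
  0010101
^ 0000100
---------
  0010001

Answer: 0010001 (17)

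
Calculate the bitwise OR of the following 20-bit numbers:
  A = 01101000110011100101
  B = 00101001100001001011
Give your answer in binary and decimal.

Apply | to each column (1 where either bit is 1):
  01101000110011100101
| 00101001100001001011
----------------------
  01101001110011101111

Answer: 01101001110011101111 (433391)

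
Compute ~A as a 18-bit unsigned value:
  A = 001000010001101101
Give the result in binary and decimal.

Flip each bit (0->1, 1->0):
  001000010001101101
  110111101110010010

Answer: 110111101110010010 (228242)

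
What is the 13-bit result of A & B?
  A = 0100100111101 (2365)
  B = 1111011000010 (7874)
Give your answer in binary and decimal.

Apply & to each column (1 only where both bits are 1):
  0100100111101
& 1111011000010
---------------
  0100000000000

Answer: 0100000000000 (2048)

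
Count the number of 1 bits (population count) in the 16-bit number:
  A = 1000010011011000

1000010011011000
1-bits at positions (from bit 0 = LSB): 3, 4, 6, 7, 10, 15
Count = 6

Answer: 6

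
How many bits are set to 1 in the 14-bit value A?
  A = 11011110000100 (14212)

11011110000100
1-bits at positions (from bit 0 = LSB): 2, 7, 8, 9, 10, 12, 13
Count = 7

Answer: 7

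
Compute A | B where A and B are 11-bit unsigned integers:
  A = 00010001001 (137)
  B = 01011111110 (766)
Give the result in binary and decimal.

Apply | to each column (1 where either bit is 1):
  00010001001
| 01011111110
-------------
  01011111111

Answer: 01011111111 (767)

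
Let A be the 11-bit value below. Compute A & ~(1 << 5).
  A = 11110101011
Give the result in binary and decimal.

Mask = ~(1 << 5) = 11111011111
Bit 5 of A is 1, so AND-ing with the mask clears it to 0.
  11110101011
& 11111011111
-------------
  11110001011

Answer: 11110001011 (1931)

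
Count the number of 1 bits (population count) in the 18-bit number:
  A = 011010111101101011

011010111101101011
1-bits at positions (from bit 0 = LSB): 0, 1, 3, 5, 6, 8, 9, 10, 11, 13, 15, 16
Count = 12

Answer: 12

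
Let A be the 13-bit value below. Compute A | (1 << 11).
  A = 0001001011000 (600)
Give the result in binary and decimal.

Mask = 1 << 11 = 0100000000000
Bit 11 of A is 0, so OR-ing with the mask flips it to 1.
  0001001011000
| 0100000000000
---------------
  0101001011000

Answer: 0101001011000 (2648)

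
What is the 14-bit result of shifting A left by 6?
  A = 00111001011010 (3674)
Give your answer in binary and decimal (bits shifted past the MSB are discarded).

Shift left by 6: drop the top 6 bit(s), append 6 zero(s) on the right.
  00111001011010  ->  discard [001110], keep [01011010], append 000000
= 01011010000000

Answer: 01011010000000 (5760)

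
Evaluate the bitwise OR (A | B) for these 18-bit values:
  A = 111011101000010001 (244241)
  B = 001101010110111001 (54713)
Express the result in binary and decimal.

Apply | to each column (1 where either bit is 1):
  111011101000010001
| 001101010110111001
--------------------
  111111111110111001

Answer: 111111111110111001 (262073)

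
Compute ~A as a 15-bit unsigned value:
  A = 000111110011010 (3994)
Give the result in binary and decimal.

Flip each bit (0->1, 1->0):
  000111110011010
  111000001100101

Answer: 111000001100101 (28773)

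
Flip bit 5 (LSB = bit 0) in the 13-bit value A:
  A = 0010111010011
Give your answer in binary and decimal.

Mask = 1 << 5 = 0000000100000
Bit 5 of A is 0; XOR with the mask flips it to 1.
  0010111010011
^ 0000000100000
---------------
  0010111110011

Answer: 0010111110011 (1523)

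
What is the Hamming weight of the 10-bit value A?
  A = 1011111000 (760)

1011111000
1-bits at positions (from bit 0 = LSB): 3, 4, 5, 6, 7, 9
Count = 6

Answer: 6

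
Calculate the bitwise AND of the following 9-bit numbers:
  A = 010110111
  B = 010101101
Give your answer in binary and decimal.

Apply & to each column (1 only where both bits are 1):
  010110111
& 010101101
-----------
  010100101

Answer: 010100101 (165)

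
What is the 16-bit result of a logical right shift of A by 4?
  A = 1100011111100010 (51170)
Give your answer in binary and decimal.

Logical shift right by 4: drop the bottom 4 bit(s), prepend 4 zero(s) on the left.
  1100011111100010  ->  keep [110001111110], discard [0010], prepend 0000
= 0000110001111110

Answer: 0000110001111110 (3198)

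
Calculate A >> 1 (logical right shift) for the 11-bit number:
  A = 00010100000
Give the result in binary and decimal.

Logical shift right by 1: drop the bottom 1 bit(s), prepend 1 zero(s) on the left.
  00010100000  ->  keep [0001010000], discard [0], prepend 0
= 00001010000

Answer: 00001010000 (80)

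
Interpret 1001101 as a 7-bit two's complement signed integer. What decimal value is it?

MSB is 1, so the value is negative. Find the magnitude:
1. Invert bits:  0110010
2. Add 1:        0110011  = 51
3. Apply sign:   -51

Answer: -51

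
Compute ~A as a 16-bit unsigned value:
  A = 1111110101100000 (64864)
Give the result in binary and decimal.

Flip each bit (0->1, 1->0):
  1111110101100000
  0000001010011111

Answer: 0000001010011111 (671)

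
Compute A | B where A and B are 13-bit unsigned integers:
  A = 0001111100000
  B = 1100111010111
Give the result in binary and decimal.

Apply | to each column (1 where either bit is 1):
  0001111100000
| 1100111010111
---------------
  1101111110111

Answer: 1101111110111 (7159)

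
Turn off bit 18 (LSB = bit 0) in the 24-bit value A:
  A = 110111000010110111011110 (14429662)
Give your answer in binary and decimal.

Mask = ~(1 << 18) = 111110111111111111111111
Bit 18 of A is 1, so AND-ing with the mask clears it to 0.
  110111000010110111011110
& 111110111111111111111111
--------------------------
  110110000010110111011110

Answer: 110110000010110111011110 (14167518)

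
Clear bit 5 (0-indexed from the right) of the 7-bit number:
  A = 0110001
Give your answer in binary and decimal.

Mask = ~(1 << 5) = 1011111
Bit 5 of A is 1, so AND-ing with the mask clears it to 0.
  0110001
& 1011111
---------
  0010001

Answer: 0010001 (17)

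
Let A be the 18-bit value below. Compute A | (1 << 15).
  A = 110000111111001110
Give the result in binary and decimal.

Mask = 1 << 15 = 001000000000000000
Bit 15 of A is 0, so OR-ing with the mask flips it to 1.
  110000111111001110
| 001000000000000000
--------------------
  111000111111001110

Answer: 111000111111001110 (233422)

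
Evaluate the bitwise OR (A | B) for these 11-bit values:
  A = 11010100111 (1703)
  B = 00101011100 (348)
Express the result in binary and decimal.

Apply | to each column (1 where either bit is 1):
  11010100111
| 00101011100
-------------
  11111111111

Answer: 11111111111 (2047)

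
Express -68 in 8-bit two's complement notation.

1. Binary of +68:  01000100
2. Invert bits:     10111011
3. Add 1:           10111100

Answer: 10111100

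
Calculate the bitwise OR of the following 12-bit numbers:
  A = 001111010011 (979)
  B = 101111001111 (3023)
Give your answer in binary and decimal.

Apply | to each column (1 where either bit is 1):
  001111010011
| 101111001111
--------------
  101111011111

Answer: 101111011111 (3039)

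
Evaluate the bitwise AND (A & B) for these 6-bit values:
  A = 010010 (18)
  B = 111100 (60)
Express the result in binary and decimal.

Apply & to each column (1 only where both bits are 1):
  010010
& 111100
--------
  010000

Answer: 010000 (16)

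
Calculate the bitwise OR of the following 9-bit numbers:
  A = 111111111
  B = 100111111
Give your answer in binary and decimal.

Apply | to each column (1 where either bit is 1):
  111111111
| 100111111
-----------
  111111111

Answer: 111111111 (511)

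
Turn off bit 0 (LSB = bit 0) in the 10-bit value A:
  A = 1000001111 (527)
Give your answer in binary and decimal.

Mask = ~(1 << 0) = 1111111110
Bit 0 of A is 1, so AND-ing with the mask clears it to 0.
  1000001111
& 1111111110
------------
  1000001110

Answer: 1000001110 (526)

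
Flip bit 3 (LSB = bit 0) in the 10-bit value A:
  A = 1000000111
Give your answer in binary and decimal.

Mask = 1 << 3 = 0000001000
Bit 3 of A is 0; XOR with the mask flips it to 1.
  1000000111
^ 0000001000
------------
  1000001111

Answer: 1000001111 (527)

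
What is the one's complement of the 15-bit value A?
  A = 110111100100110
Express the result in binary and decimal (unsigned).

Flip each bit (0->1, 1->0):
  110111100100110
  001000011011001

Answer: 001000011011001 (4313)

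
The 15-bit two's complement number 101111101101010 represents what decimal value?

MSB is 1, so the value is negative. Find the magnitude:
1. Invert bits:  010000010010101
2. Add 1:        010000010010110  = 8342
3. Apply sign:   -8342

Answer: -8342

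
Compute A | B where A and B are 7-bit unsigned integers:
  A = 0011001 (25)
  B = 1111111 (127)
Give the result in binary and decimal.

Apply | to each column (1 where either bit is 1):
  0011001
| 1111111
---------
  1111111

Answer: 1111111 (127)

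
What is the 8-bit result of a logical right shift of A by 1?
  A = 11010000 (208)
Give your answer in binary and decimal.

Logical shift right by 1: drop the bottom 1 bit(s), prepend 1 zero(s) on the left.
  11010000  ->  keep [1101000], discard [0], prepend 0
= 01101000

Answer: 01101000 (104)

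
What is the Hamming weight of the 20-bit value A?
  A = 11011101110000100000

11011101110000100000
1-bits at positions (from bit 0 = LSB): 5, 10, 11, 12, 14, 15, 16, 18, 19
Count = 9

Answer: 9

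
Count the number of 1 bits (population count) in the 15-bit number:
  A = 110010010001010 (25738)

110010010001010
1-bits at positions (from bit 0 = LSB): 1, 3, 7, 10, 13, 14
Count = 6

Answer: 6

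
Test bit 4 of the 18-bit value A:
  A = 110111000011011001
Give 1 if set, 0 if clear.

Bit 4 is the 5th from the right.
  110111000011011001
               ^
That bit is 1.

Answer: 1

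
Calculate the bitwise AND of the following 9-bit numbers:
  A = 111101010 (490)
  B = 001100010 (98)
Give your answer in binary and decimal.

Apply & to each column (1 only where both bits are 1):
  111101010
& 001100010
-----------
  001100010

Answer: 001100010 (98)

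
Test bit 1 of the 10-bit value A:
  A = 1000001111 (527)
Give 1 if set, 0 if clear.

Bit 1 is the 2nd from the right.
  1000001111
          ^
That bit is 1.

Answer: 1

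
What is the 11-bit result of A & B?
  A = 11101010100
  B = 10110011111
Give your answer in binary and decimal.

Apply & to each column (1 only where both bits are 1):
  11101010100
& 10110011111
-------------
  10100010100

Answer: 10100010100 (1300)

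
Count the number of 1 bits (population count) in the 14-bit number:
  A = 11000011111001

11000011111001
1-bits at positions (from bit 0 = LSB): 0, 3, 4, 5, 6, 7, 12, 13
Count = 8

Answer: 8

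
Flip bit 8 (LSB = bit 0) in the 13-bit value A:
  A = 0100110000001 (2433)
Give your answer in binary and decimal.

Mask = 1 << 8 = 0000100000000
Bit 8 of A is 1; XOR with the mask flips it to 0.
  0100110000001
^ 0000100000000
---------------
  0100010000001

Answer: 0100010000001 (2177)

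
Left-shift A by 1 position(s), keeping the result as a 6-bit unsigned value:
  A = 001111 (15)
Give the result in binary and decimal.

Shift left by 1: drop the top 1 bit(s), append 1 zero(s) on the right.
  001111  ->  discard [0], keep [01111], append 0
= 011110

Answer: 011110 (30)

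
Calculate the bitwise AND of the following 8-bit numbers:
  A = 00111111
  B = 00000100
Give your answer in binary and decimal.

Apply & to each column (1 only where both bits are 1):
  00111111
& 00000100
----------
  00000100

Answer: 00000100 (4)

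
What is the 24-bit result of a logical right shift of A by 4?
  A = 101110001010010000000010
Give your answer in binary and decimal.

Logical shift right by 4: drop the bottom 4 bit(s), prepend 4 zero(s) on the left.
  101110001010010000000010  ->  keep [10111000101001000000], discard [0010], prepend 0000
= 000010111000101001000000

Answer: 000010111000101001000000 (756288)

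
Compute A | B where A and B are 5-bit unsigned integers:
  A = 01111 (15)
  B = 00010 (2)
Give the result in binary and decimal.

Apply | to each column (1 where either bit is 1):
  01111
| 00010
-------
  01111

Answer: 01111 (15)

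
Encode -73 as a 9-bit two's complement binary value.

1. Binary of +73:  001001001
2. Invert bits:     110110110
3. Add 1:           110110111

Answer: 110110111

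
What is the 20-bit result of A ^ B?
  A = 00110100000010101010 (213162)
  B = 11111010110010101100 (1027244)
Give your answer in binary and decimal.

Apply ^ to each column (1 where bits differ):
  00110100000010101010
^ 11111010110010101100
----------------------
  11001110110000000110

Answer: 11001110110000000110 (846854)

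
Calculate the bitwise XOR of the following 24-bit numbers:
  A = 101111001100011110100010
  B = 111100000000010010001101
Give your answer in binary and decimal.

Apply ^ to each column (1 where bits differ):
  101111001100011110100010
^ 111100000000010010001101
--------------------------
  010011001100001100101111

Answer: 010011001100001100101111 (5030703)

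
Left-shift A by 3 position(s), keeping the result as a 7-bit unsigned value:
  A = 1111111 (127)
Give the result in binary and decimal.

Shift left by 3: drop the top 3 bit(s), append 3 zero(s) on the right.
  1111111  ->  discard [111], keep [1111], append 000
= 1111000

Answer: 1111000 (120)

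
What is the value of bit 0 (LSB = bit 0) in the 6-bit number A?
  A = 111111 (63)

Bit 0 is the 1st from the right.
  111111
       ^
That bit is 1.

Answer: 1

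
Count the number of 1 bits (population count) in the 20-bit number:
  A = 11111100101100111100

11111100101100111100
1-bits at positions (from bit 0 = LSB): 2, 3, 4, 5, 8, 9, 11, 14, 15, 16, 17, 18, 19
Count = 13

Answer: 13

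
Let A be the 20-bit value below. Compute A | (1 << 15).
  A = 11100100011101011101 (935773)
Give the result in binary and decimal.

Mask = 1 << 15 = 00001000000000000000
Bit 15 of A is 0, so OR-ing with the mask flips it to 1.
  11100100011101011101
| 00001000000000000000
----------------------
  11101100011101011101

Answer: 11101100011101011101 (968541)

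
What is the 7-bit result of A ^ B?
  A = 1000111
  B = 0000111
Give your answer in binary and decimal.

Apply ^ to each column (1 where bits differ):
  1000111
^ 0000111
---------
  1000000

Answer: 1000000 (64)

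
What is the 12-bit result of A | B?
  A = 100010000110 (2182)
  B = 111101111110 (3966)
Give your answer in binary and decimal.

Apply | to each column (1 where either bit is 1):
  100010000110
| 111101111110
--------------
  111111111110

Answer: 111111111110 (4094)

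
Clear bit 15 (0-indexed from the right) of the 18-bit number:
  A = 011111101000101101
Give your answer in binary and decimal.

Mask = ~(1 << 15) = 110111111111111111
Bit 15 of A is 1, so AND-ing with the mask clears it to 0.
  011111101000101101
& 110111111111111111
--------------------
  010111101000101101

Answer: 010111101000101101 (96813)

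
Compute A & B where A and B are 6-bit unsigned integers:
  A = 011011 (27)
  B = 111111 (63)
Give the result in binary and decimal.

Apply & to each column (1 only where both bits are 1):
  011011
& 111111
--------
  011011

Answer: 011011 (27)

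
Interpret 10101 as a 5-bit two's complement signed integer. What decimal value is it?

MSB is 1, so the value is negative. Find the magnitude:
1. Invert bits:  01010
2. Add 1:        01011  = 11
3. Apply sign:   -11

Answer: -11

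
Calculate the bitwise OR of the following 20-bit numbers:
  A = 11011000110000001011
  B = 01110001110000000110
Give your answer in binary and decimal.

Apply | to each column (1 where either bit is 1):
  11011000110000001011
| 01110001110000000110
----------------------
  11111001110000001111

Answer: 11111001110000001111 (1022991)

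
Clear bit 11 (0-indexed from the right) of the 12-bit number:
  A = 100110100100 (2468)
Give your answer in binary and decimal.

Mask = ~(1 << 11) = 011111111111
Bit 11 of A is 1, so AND-ing with the mask clears it to 0.
  100110100100
& 011111111111
--------------
  000110100100

Answer: 000110100100 (420)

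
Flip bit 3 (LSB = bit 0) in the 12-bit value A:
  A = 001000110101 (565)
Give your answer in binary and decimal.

Mask = 1 << 3 = 000000001000
Bit 3 of A is 0; XOR with the mask flips it to 1.
  001000110101
^ 000000001000
--------------
  001000111101

Answer: 001000111101 (573)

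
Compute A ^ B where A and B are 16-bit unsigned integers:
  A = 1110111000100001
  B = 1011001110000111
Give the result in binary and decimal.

Apply ^ to each column (1 where bits differ):
  1110111000100001
^ 1011001110000111
------------------
  0101110110100110

Answer: 0101110110100110 (23974)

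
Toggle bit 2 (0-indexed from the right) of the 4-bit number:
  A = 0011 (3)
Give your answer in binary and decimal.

Mask = 1 << 2 = 0100
Bit 2 of A is 0; XOR with the mask flips it to 1.
  0011
^ 0100
------
  0111

Answer: 0111 (7)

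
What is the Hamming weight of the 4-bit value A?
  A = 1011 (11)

1011
1-bits at positions (from bit 0 = LSB): 0, 1, 3
Count = 3

Answer: 3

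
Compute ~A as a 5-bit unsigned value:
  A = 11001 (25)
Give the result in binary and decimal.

Flip each bit (0->1, 1->0):
  11001
  00110

Answer: 00110 (6)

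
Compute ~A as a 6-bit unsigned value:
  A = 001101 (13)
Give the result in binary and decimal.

Flip each bit (0->1, 1->0):
  001101
  110010

Answer: 110010 (50)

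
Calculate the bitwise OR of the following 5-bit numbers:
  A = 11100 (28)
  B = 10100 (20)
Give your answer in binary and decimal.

Apply | to each column (1 where either bit is 1):
  11100
| 10100
-------
  11100

Answer: 11100 (28)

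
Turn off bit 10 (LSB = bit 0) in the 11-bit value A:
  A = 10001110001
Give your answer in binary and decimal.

Mask = ~(1 << 10) = 01111111111
Bit 10 of A is 1, so AND-ing with the mask clears it to 0.
  10001110001
& 01111111111
-------------
  00001110001

Answer: 00001110001 (113)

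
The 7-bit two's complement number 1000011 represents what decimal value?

MSB is 1, so the value is negative. Find the magnitude:
1. Invert bits:  0111100
2. Add 1:        0111101  = 61
3. Apply sign:   -61

Answer: -61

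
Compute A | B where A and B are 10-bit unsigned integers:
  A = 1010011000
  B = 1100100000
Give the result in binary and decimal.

Apply | to each column (1 where either bit is 1):
  1010011000
| 1100100000
------------
  1110111000

Answer: 1110111000 (952)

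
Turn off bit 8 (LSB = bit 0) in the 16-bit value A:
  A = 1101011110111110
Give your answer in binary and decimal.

Mask = ~(1 << 8) = 1111111011111111
Bit 8 of A is 1, so AND-ing with the mask clears it to 0.
  1101011110111110
& 1111111011111111
------------------
  1101011010111110

Answer: 1101011010111110 (54974)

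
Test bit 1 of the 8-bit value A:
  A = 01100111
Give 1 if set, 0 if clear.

Bit 1 is the 2nd from the right.
  01100111
        ^
That bit is 1.

Answer: 1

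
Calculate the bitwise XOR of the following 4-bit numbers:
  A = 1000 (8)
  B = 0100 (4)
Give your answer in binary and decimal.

Apply ^ to each column (1 where bits differ):
  1000
^ 0100
------
  1100

Answer: 1100 (12)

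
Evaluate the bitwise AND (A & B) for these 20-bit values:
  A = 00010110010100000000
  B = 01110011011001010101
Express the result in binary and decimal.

Apply & to each column (1 only where both bits are 1):
  00010110010100000000
& 01110011011001010101
----------------------
  00010010010000000000

Answer: 00010010010000000000 (74752)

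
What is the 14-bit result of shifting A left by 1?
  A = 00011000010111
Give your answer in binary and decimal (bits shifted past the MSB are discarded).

Shift left by 1: drop the top 1 bit(s), append 1 zero(s) on the right.
  00011000010111  ->  discard [0], keep [0011000010111], append 0
= 00110000101110

Answer: 00110000101110 (3118)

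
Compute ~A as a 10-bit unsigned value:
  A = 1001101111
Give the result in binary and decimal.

Flip each bit (0->1, 1->0):
  1001101111
  0110010000

Answer: 0110010000 (400)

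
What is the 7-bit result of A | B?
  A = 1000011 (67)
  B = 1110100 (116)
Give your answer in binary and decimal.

Apply | to each column (1 where either bit is 1):
  1000011
| 1110100
---------
  1110111

Answer: 1110111 (119)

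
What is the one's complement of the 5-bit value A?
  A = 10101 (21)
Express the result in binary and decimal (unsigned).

Flip each bit (0->1, 1->0):
  10101
  01010

Answer: 01010 (10)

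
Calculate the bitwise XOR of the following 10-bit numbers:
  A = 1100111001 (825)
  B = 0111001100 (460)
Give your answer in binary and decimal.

Apply ^ to each column (1 where bits differ):
  1100111001
^ 0111001100
------------
  1011110101

Answer: 1011110101 (757)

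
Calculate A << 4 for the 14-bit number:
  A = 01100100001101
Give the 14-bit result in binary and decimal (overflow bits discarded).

Shift left by 4: drop the top 4 bit(s), append 4 zero(s) on the right.
  01100100001101  ->  discard [0110], keep [0100001101], append 0000
= 01000011010000

Answer: 01000011010000 (4304)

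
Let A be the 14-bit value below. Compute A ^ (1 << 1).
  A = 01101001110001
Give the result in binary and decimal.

Mask = 1 << 1 = 00000000000010
Bit 1 of A is 0; XOR with the mask flips it to 1.
  01101001110001
^ 00000000000010
----------------
  01101001110011

Answer: 01101001110011 (6771)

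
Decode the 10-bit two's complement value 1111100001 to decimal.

MSB is 1, so the value is negative. Find the magnitude:
1. Invert bits:  0000011110
2. Add 1:        0000011111  = 31
3. Apply sign:   -31

Answer: -31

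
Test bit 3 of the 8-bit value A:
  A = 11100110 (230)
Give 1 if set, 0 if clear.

Bit 3 is the 4th from the right.
  11100110
      ^
That bit is 0.

Answer: 0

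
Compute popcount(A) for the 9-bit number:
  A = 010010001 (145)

010010001
1-bits at positions (from bit 0 = LSB): 0, 4, 7
Count = 3

Answer: 3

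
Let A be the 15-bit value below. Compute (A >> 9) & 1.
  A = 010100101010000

Bit 9 is the 10th from the right.
  010100101010000
       ^
That bit is 0.

Answer: 0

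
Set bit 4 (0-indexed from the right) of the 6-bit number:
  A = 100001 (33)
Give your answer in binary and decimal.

Mask = 1 << 4 = 010000
Bit 4 of A is 0, so OR-ing with the mask flips it to 1.
  100001
| 010000
--------
  110001

Answer: 110001 (49)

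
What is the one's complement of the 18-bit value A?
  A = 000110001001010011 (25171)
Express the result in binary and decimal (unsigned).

Flip each bit (0->1, 1->0):
  000110001001010011
  111001110110101100

Answer: 111001110110101100 (236972)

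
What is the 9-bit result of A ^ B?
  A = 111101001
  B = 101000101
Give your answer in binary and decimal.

Apply ^ to each column (1 where bits differ):
  111101001
^ 101000101
-----------
  010101100

Answer: 010101100 (172)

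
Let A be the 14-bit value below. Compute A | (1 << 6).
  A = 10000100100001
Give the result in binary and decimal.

Mask = 1 << 6 = 00000001000000
Bit 6 of A is 0, so OR-ing with the mask flips it to 1.
  10000100100001
| 00000001000000
----------------
  10000101100001

Answer: 10000101100001 (8545)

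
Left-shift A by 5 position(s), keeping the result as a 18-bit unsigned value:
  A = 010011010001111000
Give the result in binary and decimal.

Shift left by 5: drop the top 5 bit(s), append 5 zero(s) on the right.
  010011010001111000  ->  discard [01001], keep [1010001111000], append 00000
= 101000111100000000

Answer: 101000111100000000 (167680)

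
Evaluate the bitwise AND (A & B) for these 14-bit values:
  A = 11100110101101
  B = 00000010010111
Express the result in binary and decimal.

Apply & to each column (1 only where both bits are 1):
  11100110101101
& 00000010010111
----------------
  00000010000101

Answer: 00000010000101 (133)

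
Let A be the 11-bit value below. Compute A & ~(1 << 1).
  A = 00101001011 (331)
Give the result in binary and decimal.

Mask = ~(1 << 1) = 11111111101
Bit 1 of A is 1, so AND-ing with the mask clears it to 0.
  00101001011
& 11111111101
-------------
  00101001001

Answer: 00101001001 (329)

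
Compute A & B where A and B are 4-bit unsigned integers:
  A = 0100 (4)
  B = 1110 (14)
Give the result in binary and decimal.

Apply & to each column (1 only where both bits are 1):
  0100
& 1110
------
  0100

Answer: 0100 (4)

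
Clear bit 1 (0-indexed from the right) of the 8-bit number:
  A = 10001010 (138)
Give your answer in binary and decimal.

Mask = ~(1 << 1) = 11111101
Bit 1 of A is 1, so AND-ing with the mask clears it to 0.
  10001010
& 11111101
----------
  10001000

Answer: 10001000 (136)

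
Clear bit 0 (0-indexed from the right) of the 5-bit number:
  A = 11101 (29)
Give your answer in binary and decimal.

Mask = ~(1 << 0) = 11110
Bit 0 of A is 1, so AND-ing with the mask clears it to 0.
  11101
& 11110
-------
  11100

Answer: 11100 (28)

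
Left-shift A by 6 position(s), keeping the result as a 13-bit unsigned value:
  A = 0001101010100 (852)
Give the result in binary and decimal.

Shift left by 6: drop the top 6 bit(s), append 6 zero(s) on the right.
  0001101010100  ->  discard [000110], keep [1010100], append 000000
= 1010100000000

Answer: 1010100000000 (5376)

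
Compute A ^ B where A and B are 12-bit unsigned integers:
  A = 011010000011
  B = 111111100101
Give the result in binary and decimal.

Apply ^ to each column (1 where bits differ):
  011010000011
^ 111111100101
--------------
  100101100110

Answer: 100101100110 (2406)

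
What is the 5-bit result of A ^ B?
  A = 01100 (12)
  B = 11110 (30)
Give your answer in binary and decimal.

Apply ^ to each column (1 where bits differ):
  01100
^ 11110
-------
  10010

Answer: 10010 (18)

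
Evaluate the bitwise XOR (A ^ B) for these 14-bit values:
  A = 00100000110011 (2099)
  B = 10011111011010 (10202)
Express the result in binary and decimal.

Apply ^ to each column (1 where bits differ):
  00100000110011
^ 10011111011010
----------------
  10111111101001

Answer: 10111111101001 (12265)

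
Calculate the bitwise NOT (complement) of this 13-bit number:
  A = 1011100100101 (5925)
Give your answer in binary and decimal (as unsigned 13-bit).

Flip each bit (0->1, 1->0):
  1011100100101
  0100011011010

Answer: 0100011011010 (2266)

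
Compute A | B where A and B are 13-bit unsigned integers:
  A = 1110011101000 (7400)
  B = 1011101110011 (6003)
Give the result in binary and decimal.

Apply | to each column (1 where either bit is 1):
  1110011101000
| 1011101110011
---------------
  1111111111011

Answer: 1111111111011 (8187)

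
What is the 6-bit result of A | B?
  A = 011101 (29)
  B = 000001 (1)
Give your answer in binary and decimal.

Apply | to each column (1 where either bit is 1):
  011101
| 000001
--------
  011101

Answer: 011101 (29)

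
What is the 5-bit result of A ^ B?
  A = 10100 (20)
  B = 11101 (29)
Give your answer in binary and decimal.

Apply ^ to each column (1 where bits differ):
  10100
^ 11101
-------
  01001

Answer: 01001 (9)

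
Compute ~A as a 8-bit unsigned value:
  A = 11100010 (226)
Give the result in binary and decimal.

Flip each bit (0->1, 1->0):
  11100010
  00011101

Answer: 00011101 (29)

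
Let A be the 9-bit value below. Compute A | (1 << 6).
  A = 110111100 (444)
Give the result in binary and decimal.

Mask = 1 << 6 = 001000000
Bit 6 of A is 0, so OR-ing with the mask flips it to 1.
  110111100
| 001000000
-----------
  111111100

Answer: 111111100 (508)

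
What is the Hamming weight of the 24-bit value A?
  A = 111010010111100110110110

111010010111100110110110
1-bits at positions (from bit 0 = LSB): 1, 2, 4, 5, 7, 8, 11, 12, 13, 14, 16, 19, 21, 22, 23
Count = 15

Answer: 15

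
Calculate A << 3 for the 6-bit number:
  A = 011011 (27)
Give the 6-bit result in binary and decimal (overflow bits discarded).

Shift left by 3: drop the top 3 bit(s), append 3 zero(s) on the right.
  011011  ->  discard [011], keep [011], append 000
= 011000

Answer: 011000 (24)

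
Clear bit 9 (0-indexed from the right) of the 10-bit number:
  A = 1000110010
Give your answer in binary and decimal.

Mask = ~(1 << 9) = 0111111111
Bit 9 of A is 1, so AND-ing with the mask clears it to 0.
  1000110010
& 0111111111
------------
  0000110010

Answer: 0000110010 (50)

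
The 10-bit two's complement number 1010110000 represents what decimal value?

MSB is 1, so the value is negative. Find the magnitude:
1. Invert bits:  0101001111
2. Add 1:        0101010000  = 336
3. Apply sign:   -336

Answer: -336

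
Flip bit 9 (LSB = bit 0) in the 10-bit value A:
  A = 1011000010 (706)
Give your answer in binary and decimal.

Mask = 1 << 9 = 1000000000
Bit 9 of A is 1; XOR with the mask flips it to 0.
  1011000010
^ 1000000000
------------
  0011000010

Answer: 0011000010 (194)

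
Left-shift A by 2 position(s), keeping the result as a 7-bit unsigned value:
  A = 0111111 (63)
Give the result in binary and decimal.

Shift left by 2: drop the top 2 bit(s), append 2 zero(s) on the right.
  0111111  ->  discard [01], keep [11111], append 00
= 1111100

Answer: 1111100 (124)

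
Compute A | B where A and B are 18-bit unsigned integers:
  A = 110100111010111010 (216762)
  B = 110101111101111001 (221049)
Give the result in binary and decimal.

Apply | to each column (1 where either bit is 1):
  110100111010111010
| 110101111101111001
--------------------
  110101111111111011

Answer: 110101111111111011 (221179)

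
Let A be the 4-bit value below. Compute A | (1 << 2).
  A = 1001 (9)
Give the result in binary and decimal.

Mask = 1 << 2 = 0100
Bit 2 of A is 0, so OR-ing with the mask flips it to 1.
  1001
| 0100
------
  1101

Answer: 1101 (13)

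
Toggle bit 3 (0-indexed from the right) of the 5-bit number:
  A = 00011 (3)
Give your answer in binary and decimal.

Mask = 1 << 3 = 01000
Bit 3 of A is 0; XOR with the mask flips it to 1.
  00011
^ 01000
-------
  01011

Answer: 01011 (11)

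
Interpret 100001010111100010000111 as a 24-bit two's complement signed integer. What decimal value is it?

MSB is 1, so the value is negative. Find the magnitude:
1. Invert bits:  011110101000011101111000
2. Add 1:        011110101000011101111001  = 8030073
3. Apply sign:   -8030073

Answer: -8030073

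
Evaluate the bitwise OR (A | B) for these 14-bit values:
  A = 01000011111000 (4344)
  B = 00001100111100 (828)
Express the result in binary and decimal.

Apply | to each column (1 where either bit is 1):
  01000011111000
| 00001100111100
----------------
  01001111111100

Answer: 01001111111100 (5116)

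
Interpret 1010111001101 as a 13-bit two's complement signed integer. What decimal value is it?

MSB is 1, so the value is negative. Find the magnitude:
1. Invert bits:  0101000110010
2. Add 1:        0101000110011  = 2611
3. Apply sign:   -2611

Answer: -2611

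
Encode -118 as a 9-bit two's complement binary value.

1. Binary of +118:  001110110
2. Invert bits:     110001001
3. Add 1:           110001010

Answer: 110001010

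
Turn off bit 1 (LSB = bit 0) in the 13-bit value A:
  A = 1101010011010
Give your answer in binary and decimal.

Mask = ~(1 << 1) = 1111111111101
Bit 1 of A is 1, so AND-ing with the mask clears it to 0.
  1101010011010
& 1111111111101
---------------
  1101010011000

Answer: 1101010011000 (6808)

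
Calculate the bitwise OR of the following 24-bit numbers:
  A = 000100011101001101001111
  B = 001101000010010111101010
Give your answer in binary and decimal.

Apply | to each column (1 where either bit is 1):
  000100011101001101001111
| 001101000010010111101010
--------------------------
  001101011111011111101111

Answer: 001101011111011111101111 (3536879)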